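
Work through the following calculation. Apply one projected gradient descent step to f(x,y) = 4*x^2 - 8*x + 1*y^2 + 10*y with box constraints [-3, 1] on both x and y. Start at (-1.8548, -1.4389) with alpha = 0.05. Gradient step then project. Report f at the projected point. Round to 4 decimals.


Step 1: Compute gradient at (-1.8548, -1.4389).
grad_x = 2*4*-1.8548 - 8 = -22.8384
grad_y = 2*1*-1.4389 + 10 = 7.1222
Step 2: Gradient step.
x_raw = -1.8548 - 0.05*-22.8384 = -0.7129
y_raw = -1.4389 - 0.05*7.1222 = -1.795
Step 3: Project onto [-3, 1].
x_proj = clip(-0.7129) = -0.7129
y_proj = clip(-1.795) = -1.795
Step 4: Evaluate f.
f(-0.7129, -1.795) = -6.9922


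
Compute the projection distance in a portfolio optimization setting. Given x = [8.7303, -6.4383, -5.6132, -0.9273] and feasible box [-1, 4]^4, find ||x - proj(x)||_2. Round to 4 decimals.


Project each component onto [-1, 4].
clip(8.7303) = 4.0, clip(-6.4383) = -1.0, clip(-5.6132) = -1.0, clip(-0.9273) = -0.9273
Projection = [4.0, -1.0, -1.0, -0.9273]
Squared diffs: [22.3757, 29.5751, 21.2816, 0.0]
Distance = sqrt(73.2324) = 8.5576


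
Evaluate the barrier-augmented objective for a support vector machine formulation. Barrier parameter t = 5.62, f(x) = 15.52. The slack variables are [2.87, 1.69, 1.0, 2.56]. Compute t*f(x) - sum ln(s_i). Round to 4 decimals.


Step 1: Compute log-barrier.
ln values: [1.0543, 0.5247, 0.0, 0.94]
phi = -(1.0543 + 0.5247 + 0.0 + 0.94) = -2.519
Step 2: Compute augmented objective.
t*f(x) = 5.62*15.52 = 87.2224
Total = 87.2224 - 2.519 = 84.7034


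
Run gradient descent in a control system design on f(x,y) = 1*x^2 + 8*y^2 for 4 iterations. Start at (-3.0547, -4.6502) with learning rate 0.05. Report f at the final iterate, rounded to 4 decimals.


Gradient descent on f(x,y) = 1*x^2 + 8*y^2.
Starting point: (-3.0547, -4.6502), alpha = 0.05
Step 1: grad_x = 2*1*-3.0547 = -6.1094, grad_y = 2*8*-4.6502 = -74.4032
  x_1 = -3.0547 - 0.05*-6.1094 = -2.7492
  y_1 = -4.6502 - 0.05*-74.4032 = -0.93
Step 2: grad_x = 2*1*-2.7492 = -5.4985, grad_y = 2*8*-0.93 = -14.8806
  x_2 = -2.7492 - 0.05*-5.4985 = -2.4743
  y_2 = -0.93 - 0.05*-14.8806 = -0.186
Step 3: grad_x = 2*1*-2.4743 = -4.9486, grad_y = 2*8*-0.186 = -2.9761
  x_3 = -2.4743 - 0.05*-4.9486 = -2.2269
  y_3 = -0.186 - 0.05*-2.9761 = -0.0372
Step 4: grad_x = 2*1*-2.2269 = -4.4538, grad_y = 2*8*-0.0372 = -0.5952
  x_4 = -2.2269 - 0.05*-4.4538 = -2.0042
  y_4 = -0.0372 - 0.05*-0.5952 = -0.0074
f(-2.0042, -0.0074) = 1*(-2.0042)^2 + 8*(-0.0074)^2 = 4.0172


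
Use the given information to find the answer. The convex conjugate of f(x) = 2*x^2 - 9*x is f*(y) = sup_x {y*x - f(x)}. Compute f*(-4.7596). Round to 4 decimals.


f*(y) = sup_x {y*x - a*x^2 - b*x} = sup_x {(y-b)*x - a*x^2}
FOC: (y - b) - 2a*x = 0 => x* = (y - b)/(2a)
x* = (-4.7596 + 9)/(2*2) = 1.0601
f*(-4.7596) = (y-b)^2/(4a) = (-4.7596 + 9)^2/(4*2)
= 17.981/8 = 2.2476


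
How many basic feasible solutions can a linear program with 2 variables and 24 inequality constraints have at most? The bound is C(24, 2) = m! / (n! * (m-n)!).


Each vertex corresponds to some choice of n active constraints out of m, so the number of vertices is at most C(m, n) = m! / (n!(m-n)!).
m = 24, n = 2
Numerator: 24 * 23
Denominator: 2! = 2
C(24, 2) = 276


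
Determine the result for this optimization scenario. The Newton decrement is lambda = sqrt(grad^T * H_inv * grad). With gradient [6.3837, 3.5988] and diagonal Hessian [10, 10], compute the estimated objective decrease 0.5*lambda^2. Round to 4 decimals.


Step 1: H is diagonal, so H^(-1) * g = [0.6384, 0.3599].
Step 2: g^T H^(-1) g = sum_i g_i^2 / H_ii
  = (6.3837)^2/10 + (3.5988)^2/10
  = 4.0752 + 1.2951 = 5.3703
Step 3: Objective decrease = 0.5 * g^T H^(-1) g = 2.6851


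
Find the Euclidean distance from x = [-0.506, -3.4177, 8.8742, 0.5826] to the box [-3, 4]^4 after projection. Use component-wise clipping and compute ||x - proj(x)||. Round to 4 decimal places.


Project each component onto [-3, 4].
clip(-0.506) = -0.506, clip(-3.4177) = -3.0, clip(8.8742) = 4.0, clip(0.5826) = 0.5826
Projection = [-0.506, -3.0, 4.0, 0.5826]
Squared diffs: [0.0, 0.1745, 23.7578, 0.0]
Distance = sqrt(23.9323) = 4.8921


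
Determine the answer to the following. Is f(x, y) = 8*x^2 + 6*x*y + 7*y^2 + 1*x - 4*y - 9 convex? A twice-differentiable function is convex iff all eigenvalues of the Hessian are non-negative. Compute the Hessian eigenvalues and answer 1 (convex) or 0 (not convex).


The Hessian of f(x,y) = 8*x^2 + 6*x*y + 7*y^2 + 1*x - 4*y - 9 is:
H = [[16, 6], [6, 14]]
Trace = 16 + 14 = 30
Determinant = 16*14 - (6)^2 = 188
Discriminant = (30)^2 - 4*188 = 148.0
Eigenvalues: lambda_1 = 8.9172, lambda_2 = 21.0828
The function is convex.

1


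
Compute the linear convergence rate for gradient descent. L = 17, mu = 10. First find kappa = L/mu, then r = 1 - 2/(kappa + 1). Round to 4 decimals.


Step 1: Compute the condition number.
kappa = L/mu = 17/10 = 1.7
Step 2: Compute the convergence rate.
r = 1 - 2/(kappa + 1) = 1 - 2*mu/(L + mu) = (L - mu)/(L + mu) = 7/27 = 0.2593


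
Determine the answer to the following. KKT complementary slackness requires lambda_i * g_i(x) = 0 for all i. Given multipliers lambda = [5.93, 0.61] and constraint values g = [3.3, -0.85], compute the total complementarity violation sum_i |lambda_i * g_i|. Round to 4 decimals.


KKT complementary slackness check:
lambda_1 * g_1 = 5.93 * 3.3 = 19.569
lambda_2 * g_2 = 0.61 * -0.85 = -0.5185
Total violation = 19.569 + 0.5185 = 20.0875


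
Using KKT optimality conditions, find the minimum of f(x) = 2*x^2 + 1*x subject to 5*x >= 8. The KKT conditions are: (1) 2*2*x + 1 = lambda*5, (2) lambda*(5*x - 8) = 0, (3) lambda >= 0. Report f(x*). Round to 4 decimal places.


Step 1: Try lambda = 0 (constraint inactive).
x_unc = -1/(2*2) = -0.25
Check: 5*-0.25 = -1.25 < 8 -- violated!
Step 2: Constraint must be active: 5*x = 8
x* = 8/5 = 1.6
lambda = (2*2*1.6 + 1)/5 = 1.48
Step 3: Compute optimal value.
f(x*) = 2*1.6^2 + 1*1.6 = 6.72


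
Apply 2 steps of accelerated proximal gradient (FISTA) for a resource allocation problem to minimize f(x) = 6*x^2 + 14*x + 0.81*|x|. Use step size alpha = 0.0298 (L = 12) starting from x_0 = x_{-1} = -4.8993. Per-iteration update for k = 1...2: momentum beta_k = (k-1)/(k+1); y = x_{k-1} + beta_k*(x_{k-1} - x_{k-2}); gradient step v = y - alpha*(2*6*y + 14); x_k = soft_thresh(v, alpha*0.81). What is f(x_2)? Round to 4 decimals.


FISTA on f(x) = 6*x^2 + 14*x + 0.81*|x|
L = 12, alpha = 0.0298
Iteration 1: beta = 0.0, y = -4.8993 + 0.0*(-4.8993 + 4.8993) = -4.8993
  grad(y) = -44.7916, v = y - alpha*grad = -3.5645
  prox(v) = soft_thresh(-3.5645, 0.0241) = -3.5404
Iteration 2: beta = 0.3333, y = -3.5404 + 0.3333*(-3.5404 + 4.8993) = -3.0874
  grad(y) = -23.0488, v = y - alpha*grad = -2.4005
  prox(v) = soft_thresh(-2.4005, 0.0241) = -2.3764
f(x_2) = 6*(-2.3764)^2 + 14*(-2.3764) + 0.81*|-2.3764| = 2.539


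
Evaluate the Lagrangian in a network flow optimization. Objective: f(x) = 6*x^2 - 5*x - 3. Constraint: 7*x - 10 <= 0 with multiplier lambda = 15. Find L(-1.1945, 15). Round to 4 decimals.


Step 1: Evaluate f(x).
f(-1.1945) = 6*(-1.1945)^2 - 5*(-1.1945) - 3 = 11.5335
Step 2: Evaluate g(x).
g(-1.1945) = 7*-1.1945 - 10 = -18.3615
Step 3: Compute Lagrangian.
L = 11.5335 + 15*-18.3615 = -263.889


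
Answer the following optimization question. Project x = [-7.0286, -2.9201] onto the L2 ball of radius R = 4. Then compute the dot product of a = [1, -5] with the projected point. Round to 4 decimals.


Step 1: Compute ||x|| (intermediates to 6 decimals).
||x|| = sqrt((-7.0286)^2 + (-2.9201)^2) = 7.611058
Step 2: Project.
Since ||x|| > R, scale = R/||x|| = 4/7.611058 = 0.525551, proj(x) = scale * x
proj(x) = [-3.693888, -1.534661]
Step 3: Dot product.
a^T * proj(x) = 1*(-3.693888) - 5*(-1.534661) = 3.9794


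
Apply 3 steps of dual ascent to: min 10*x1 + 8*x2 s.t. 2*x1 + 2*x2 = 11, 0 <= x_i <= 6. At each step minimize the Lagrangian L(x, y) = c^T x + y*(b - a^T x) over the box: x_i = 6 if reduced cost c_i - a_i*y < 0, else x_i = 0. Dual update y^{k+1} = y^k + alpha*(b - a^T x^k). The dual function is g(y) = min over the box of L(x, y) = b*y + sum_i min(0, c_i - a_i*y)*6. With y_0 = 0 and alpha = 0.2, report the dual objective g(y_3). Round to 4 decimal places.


Dual ascent for LP: min 10*x1 + 8*x2, 2*x1 + 2*x2 = 11, 0 <= x_i <= 6
Step 1: y^k = 0.0, reduced costs: (10.0, 8.0)
  x^k = (0.0, 0.0), subgradient = b - a^T x = 11.0
  y^{k+1} = 0.0 + 0.2*11.0 = 2.2
Step 2: y^k = 2.2, reduced costs: (5.6, 3.6)
  x^k = (0.0, 0.0), subgradient = b - a^T x = 11.0
  y^{k+1} = 2.2 + 0.2*11.0 = 4.4
Step 3: y^k = 4.4, reduced costs: (1.2, -0.8)
  x^k = (0.0, 6.0), subgradient = b - a^T x = -1.0
  y^{k+1} = 4.4 + 0.2*-1.0 = 4.2
Dual objective at y_3 = 4.2: reduced costs (1.6, -0.4), box minimizer x = (0.0, 6.0)
g(y_3) = b*y + (c1 - a1*y)*x1 + (c2 - a2*y)*x2 = 11*4.2 + 1.6*0.0 + (-0.4)*6.0 = 46.2 + 0.0 - 2.4 = 43.8


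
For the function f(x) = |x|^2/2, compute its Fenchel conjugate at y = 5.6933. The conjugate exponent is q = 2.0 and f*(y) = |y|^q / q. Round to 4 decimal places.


The conjugate exponent q satisfies 1/p + 1/q = 1.
p = 2, so q = 2/(2 - 1) = 2.0
|y|^q = 5.6933^2.0 = 32.4137
f*(5.6933) = 32.4137 / 2.0 = 16.2068


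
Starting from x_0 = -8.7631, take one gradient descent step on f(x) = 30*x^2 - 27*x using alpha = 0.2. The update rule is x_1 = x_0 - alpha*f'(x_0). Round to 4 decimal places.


We compute the gradient at x_0 and apply the update.
f'(x) = 60*x - 27
f'(-8.7631) = 60*-8.7631 - 27 = -552.786
x_1 = -8.7631 - 0.2*-552.786 = 101.7941


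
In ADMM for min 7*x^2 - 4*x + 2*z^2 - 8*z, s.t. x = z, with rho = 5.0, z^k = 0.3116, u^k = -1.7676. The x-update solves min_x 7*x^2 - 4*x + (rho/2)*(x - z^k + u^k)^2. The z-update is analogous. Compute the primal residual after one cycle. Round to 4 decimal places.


ADMM iteration with rho = 5.0, z^k = 0.3116, u^k = -1.7676
Step 1: x-update.
Minimize 7*x^2 - 4*x + (5.0/2)*(x - 0.3116 - 1.7676)^2
FOC: (2*7 + 5.0)*x = 4 + 5.0*(0.3116 + 1.7676)
x^{k+1} = 0.7577
Step 2: z-update.
Minimize 2*z^2 - 8*z + (5.0/2)*(0.7577 - z - 1.7676)^2
FOC: (2*2 + 5.0)*z = 8 + 5.0*(0.7577 - 1.7676)
z^{k+1} = 0.3278
Step 3: u-update.
u^{k+1} = -1.7676 + 0.7577 - 0.3278 = -1.3377
Step 4: Primal residual = |0.7577 - 0.3278| = 0.4299


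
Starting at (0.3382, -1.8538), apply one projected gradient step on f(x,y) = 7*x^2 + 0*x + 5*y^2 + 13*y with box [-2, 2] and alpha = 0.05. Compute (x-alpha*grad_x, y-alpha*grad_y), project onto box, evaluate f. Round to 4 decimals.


Step 1: Compute gradient at (0.3382, -1.8538).
grad_x = 2*7*0.3382 + 0 = 4.7348
grad_y = 2*5*-1.8538 + 13 = -5.538
Step 2: Gradient step.
x_raw = 0.3382 - 0.05*4.7348 = 0.1015
y_raw = -1.8538 - 0.05*-5.538 = -1.5769
Step 3: Project onto [-2, 2].
x_proj = clip(0.1015) = 0.1015
y_proj = clip(-1.5769) = -1.5769
Step 4: Evaluate f.
f(0.1015, -1.5769) = -7.9946


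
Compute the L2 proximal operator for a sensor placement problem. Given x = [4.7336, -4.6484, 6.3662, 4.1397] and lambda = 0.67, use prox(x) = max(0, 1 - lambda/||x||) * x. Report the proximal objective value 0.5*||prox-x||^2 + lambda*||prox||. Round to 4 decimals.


Step 1: Compute ||x||.
||x|| = 10.0837
Step 2: Compute scaling factor.
scale = max(0, 1 - 0.67/10.0837) = 0.9336
Step 3: prox(x) = [4.4191, -4.3395, 5.9432, 3.8646]
||prox(x)|| = 9.4137
Step 4: Proximal objective.
0.5*||prox-x||^2 = 0.2245
lambda*||prox|| = 6.3072
Total = 6.5316


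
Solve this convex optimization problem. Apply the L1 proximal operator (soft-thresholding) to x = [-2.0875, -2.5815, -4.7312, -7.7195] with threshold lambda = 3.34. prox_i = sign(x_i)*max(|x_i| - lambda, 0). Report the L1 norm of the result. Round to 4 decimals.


Soft-thresholding with lambda = 3.34:
prox(-2.0875) = sign(-2.0875)*max(|-2.0875| - 3.34, 0) = 0.0
prox(-2.5815) = sign(-2.5815)*max(|-2.5815| - 3.34, 0) = 0.0
prox(-4.7312) = sign(-4.7312)*max(|-4.7312| - 3.34, 0) = -1.3912
prox(-7.7195) = sign(-7.7195)*max(|-7.7195| - 3.34, 0) = -4.3795
prox(x) = [0.0, 0.0, -1.3912, -4.3795]
||prox(x)||_1 = 0.0 + 0.0 + 1.3912 + 4.3795 = 5.7707


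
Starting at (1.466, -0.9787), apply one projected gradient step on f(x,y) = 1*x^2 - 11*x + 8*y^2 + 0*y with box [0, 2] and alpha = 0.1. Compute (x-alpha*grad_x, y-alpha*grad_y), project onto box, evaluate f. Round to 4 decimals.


Step 1: Compute gradient at (1.466, -0.9787).
grad_x = 2*1*1.466 - 11 = -8.068
grad_y = 2*8*-0.9787 + 0 = -15.6592
Step 2: Gradient step.
x_raw = 1.466 - 0.1*-8.068 = 2.2728
y_raw = -0.9787 - 0.1*-15.6592 = 0.5872
Step 3: Project onto [0, 2].
x_proj = clip(2.2728) = 2.0
y_proj = clip(0.5872) = 0.5872
Step 4: Evaluate f.
f(2.0, 0.5872) = -15.2414


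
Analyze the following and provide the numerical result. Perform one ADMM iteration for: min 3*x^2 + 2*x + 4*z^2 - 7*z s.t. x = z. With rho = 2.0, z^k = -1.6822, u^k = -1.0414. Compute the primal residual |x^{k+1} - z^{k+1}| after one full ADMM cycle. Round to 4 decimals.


ADMM iteration with rho = 2.0, z^k = -1.6822, u^k = -1.0414
Step 1: x-update.
Minimize 3*x^2 + 2*x + (2.0/2)*(x + 1.6822 - 1.0414)^2
FOC: (2*3 + 2.0)*x = -2 + 2.0*(-1.6822 + 1.0414)
x^{k+1} = -0.4102
Step 2: z-update.
Minimize 4*z^2 - 7*z + (2.0/2)*(-0.4102 - z - 1.0414)^2
FOC: (2*4 + 2.0)*z = 7 + 2.0*(-0.4102 - 1.0414)
z^{k+1} = 0.4097
Step 3: u-update.
u^{k+1} = -1.0414 - 0.4102 - 0.4097 = -1.8613
Step 4: Primal residual = |-0.4102 - 0.4097| = 0.8199


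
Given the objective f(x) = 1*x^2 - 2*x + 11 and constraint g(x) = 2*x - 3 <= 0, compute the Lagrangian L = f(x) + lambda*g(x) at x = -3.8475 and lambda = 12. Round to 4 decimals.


Step 1: Evaluate f(x).
f(-3.8475) = 1*(-3.8475)^2 - 2*(-3.8475) + 11 = 33.4983
Step 2: Evaluate g(x).
g(-3.8475) = 2*-3.8475 - 3 = -10.695
Step 3: Compute Lagrangian.
L = 33.4983 + 12*-10.695 = -94.8417


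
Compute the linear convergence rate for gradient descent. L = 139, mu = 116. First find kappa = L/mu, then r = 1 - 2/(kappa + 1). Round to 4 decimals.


Step 1: Compute the condition number.
kappa = L/mu = 139/116 = 1.1983
Step 2: Compute the convergence rate.
r = 1 - 2/(kappa + 1) = 1 - 2*mu/(L + mu) = (L - mu)/(L + mu) = 23/255 = 0.0902


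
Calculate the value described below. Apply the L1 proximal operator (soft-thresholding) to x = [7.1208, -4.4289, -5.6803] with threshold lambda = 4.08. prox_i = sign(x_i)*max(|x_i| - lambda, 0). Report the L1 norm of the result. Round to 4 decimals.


Soft-thresholding with lambda = 4.08:
prox(7.1208) = sign(7.1208)*max(|7.1208| - 4.08, 0) = 3.0408
prox(-4.4289) = sign(-4.4289)*max(|-4.4289| - 4.08, 0) = -0.3489
prox(-5.6803) = sign(-5.6803)*max(|-5.6803| - 4.08, 0) = -1.6003
prox(x) = [3.0408, -0.3489, -1.6003]
||prox(x)||_1 = 3.0408 + 0.3489 + 1.6003 = 4.99


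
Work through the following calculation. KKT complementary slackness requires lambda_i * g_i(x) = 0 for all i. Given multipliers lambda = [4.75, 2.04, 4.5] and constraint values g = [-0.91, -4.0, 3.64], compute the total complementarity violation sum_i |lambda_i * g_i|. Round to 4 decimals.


KKT complementary slackness check:
lambda_1 * g_1 = 4.75 * -0.91 = -4.3225
lambda_2 * g_2 = 2.04 * -4.0 = -8.16
lambda_3 * g_3 = 4.5 * 3.64 = 16.38
Total violation = 4.3225 + 8.16 + 16.38 = 28.8625


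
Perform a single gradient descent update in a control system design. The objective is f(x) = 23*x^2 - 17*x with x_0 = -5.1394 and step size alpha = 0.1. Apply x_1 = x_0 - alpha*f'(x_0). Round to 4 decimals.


We compute the gradient at x_0 and apply the update.
f'(x) = 46*x - 17
f'(-5.1394) = 46*-5.1394 - 17 = -253.4124
x_1 = -5.1394 - 0.1*-253.4124 = 20.2018


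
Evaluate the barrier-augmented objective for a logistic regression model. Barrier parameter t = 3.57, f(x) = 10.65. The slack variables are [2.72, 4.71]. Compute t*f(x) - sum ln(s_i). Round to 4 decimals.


Step 1: Compute log-barrier.
ln values: [1.0006, 1.5497]
phi = -(1.0006 + 1.5497) = -2.5503
Step 2: Compute augmented objective.
t*f(x) = 3.57*10.65 = 38.0205
Total = 38.0205 - 2.5503 = 35.4702


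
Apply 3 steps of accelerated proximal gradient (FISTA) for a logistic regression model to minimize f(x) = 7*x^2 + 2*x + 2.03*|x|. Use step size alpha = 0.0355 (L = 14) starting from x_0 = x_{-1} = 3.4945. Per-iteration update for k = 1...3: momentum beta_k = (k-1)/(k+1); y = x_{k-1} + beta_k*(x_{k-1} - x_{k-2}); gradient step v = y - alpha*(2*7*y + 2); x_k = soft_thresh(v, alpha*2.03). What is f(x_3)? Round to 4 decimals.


FISTA on f(x) = 7*x^2 + 2*x + 2.03*|x|
L = 14, alpha = 0.0355
Iteration 1: beta = 0.0, y = 3.4945 + 0.0*(3.4945 - 3.4945) = 3.4945
  grad(y) = 50.923, v = y - alpha*grad = 1.6867
  prox(v) = soft_thresh(1.6867, 0.0721) = 1.6147
Iteration 2: beta = 0.3333, y = 1.6147 + 0.3333*(1.6147 - 3.4945) = 0.9881
  grad(y) = 15.8328, v = y - alpha*grad = 0.426
  prox(v) = soft_thresh(0.426, 0.0721) = 0.3539
Iteration 3: beta = 0.5, y = 0.3539 + 0.5*(0.3539 - 1.6147) = -0.2764
  grad(y) = -1.8702, v = y - alpha*grad = -0.2101
  prox(v) = soft_thresh(-0.2101, 0.0721) = -0.138
f(x_3) = 7*(-0.138)^2 + 2*(-0.138) + 2.03*|-0.138| = 0.1374


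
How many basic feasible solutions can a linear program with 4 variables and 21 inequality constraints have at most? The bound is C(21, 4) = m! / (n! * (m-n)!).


Each vertex corresponds to some choice of n active constraints out of m, so the number of vertices is at most C(m, n) = m! / (n!(m-n)!).
m = 21, n = 4
Numerator: 21 * 20 * 19 * 18
Denominator: 4! = 24
C(21, 4) = 5985


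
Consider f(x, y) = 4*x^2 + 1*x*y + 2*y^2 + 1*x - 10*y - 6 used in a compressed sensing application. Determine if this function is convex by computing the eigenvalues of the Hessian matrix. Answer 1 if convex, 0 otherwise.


The Hessian of f(x,y) = 4*x^2 + 1*x*y + 2*y^2 + 1*x - 10*y - 6 is:
H = [[8, 1], [1, 4]]
Trace = 8 + 4 = 12
Determinant = 8*4 - (1)^2 = 31
Discriminant = (12)^2 - 4*31 = 20.0
Eigenvalues: lambda_1 = 3.7639, lambda_2 = 8.2361
The function is convex.

1


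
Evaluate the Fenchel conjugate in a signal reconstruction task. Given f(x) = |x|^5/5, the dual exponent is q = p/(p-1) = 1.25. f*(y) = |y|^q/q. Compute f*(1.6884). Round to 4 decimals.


The conjugate exponent q satisfies 1/p + 1/q = 1.
p = 5, so q = 5/(5 - 1) = 1.25
|y|^q = 1.6884^1.25 = 1.9246
f*(1.6884) = 1.9246 / 1.25 = 1.5397


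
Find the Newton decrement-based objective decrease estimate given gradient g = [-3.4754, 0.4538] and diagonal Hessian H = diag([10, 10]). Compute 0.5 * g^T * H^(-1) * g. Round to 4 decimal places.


Step 1: H is diagonal, so H^(-1) * g = [-0.3475, 0.0454].
Step 2: g^T H^(-1) g = sum_i g_i^2 / H_ii
  = (-3.4754)^2/10 + (0.4538)^2/10
  = 1.2078 + 0.0206 = 1.2284
Step 3: Objective decrease = 0.5 * g^T H^(-1) g = 0.6142


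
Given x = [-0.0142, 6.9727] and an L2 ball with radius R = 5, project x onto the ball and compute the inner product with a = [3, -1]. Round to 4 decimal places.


Step 1: Compute ||x|| (intermediates to 6 decimals).
||x|| = sqrt((-0.0142)^2 + 6.9727^2) = 6.972714
Step 2: Project.
Since ||x|| > R, scale = R/||x|| = 5/6.972714 = 0.717081, proj(x) = scale * x
proj(x) = [-0.010183, 4.999991]
Step 3: Dot product.
a^T * proj(x) = 3*(-0.010183) - 1*4.999991 = -5.0305


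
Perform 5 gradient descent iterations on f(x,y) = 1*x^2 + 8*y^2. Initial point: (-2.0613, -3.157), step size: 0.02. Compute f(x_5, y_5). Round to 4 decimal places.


Gradient descent on f(x,y) = 1*x^2 + 8*y^2.
Starting point: (-2.0613, -3.157), alpha = 0.02
Step 1: grad_x = 2*1*-2.0613 = -4.1226, grad_y = 2*8*-3.157 = -50.512
  x_1 = -2.0613 - 0.02*-4.1226 = -1.9788
  y_1 = -3.157 - 0.02*-50.512 = -2.1468
Step 2: grad_x = 2*1*-1.9788 = -3.9577, grad_y = 2*8*-2.1468 = -34.3482
  x_2 = -1.9788 - 0.02*-3.9577 = -1.8997
  y_2 = -2.1468 - 0.02*-34.3482 = -1.4598
Step 3: grad_x = 2*1*-1.8997 = -3.7994, grad_y = 2*8*-1.4598 = -23.3567
  x_3 = -1.8997 - 0.02*-3.7994 = -1.8237
  y_3 = -1.4598 - 0.02*-23.3567 = -0.9927
Step 4: grad_x = 2*1*-1.8237 = -3.6474, grad_y = 2*8*-0.9927 = -15.8826
  x_4 = -1.8237 - 0.02*-3.6474 = -1.7508
  y_4 = -0.9927 - 0.02*-15.8826 = -0.675
Step 5: grad_x = 2*1*-1.7508 = -3.5015, grad_y = 2*8*-0.675 = -10.8002
  x_5 = -1.7508 - 0.02*-3.5015 = -1.6807
  y_5 = -0.675 - 0.02*-10.8002 = -0.459
f(-1.6807, -0.459) = 1*(-1.6807)^2 + 8*(-0.459)^2 = 4.5103


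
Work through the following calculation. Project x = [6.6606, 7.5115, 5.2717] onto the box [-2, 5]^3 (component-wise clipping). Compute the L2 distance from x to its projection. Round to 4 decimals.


Project each component onto [-2, 5].
clip(6.6606) = 5.0, clip(7.5115) = 5.0, clip(5.2717) = 5.0
Projection = [5.0, 5.0, 5.0]
Squared diffs: [2.7576, 6.3076, 0.0738]
Distance = sqrt(9.139) = 3.0231


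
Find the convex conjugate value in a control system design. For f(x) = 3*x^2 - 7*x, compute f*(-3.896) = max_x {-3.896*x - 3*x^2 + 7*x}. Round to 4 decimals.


f*(y) = sup_x {y*x - a*x^2 - b*x} = sup_x {(y-b)*x - a*x^2}
FOC: (y - b) - 2a*x = 0 => x* = (y - b)/(2a)
x* = (-3.896 + 7)/(2*3) = 0.5173
f*(-3.896) = (y-b)^2/(4a) = (-3.896 + 7)^2/(4*3)
= 9.6348/12 = 0.8029


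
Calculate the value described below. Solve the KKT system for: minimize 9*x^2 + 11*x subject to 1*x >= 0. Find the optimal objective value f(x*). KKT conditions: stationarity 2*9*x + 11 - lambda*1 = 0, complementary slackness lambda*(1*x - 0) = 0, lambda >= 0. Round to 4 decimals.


Step 1: Try lambda = 0 (constraint inactive).
x_unc = -11/(2*9) = -0.6111
Check: 1*-0.6111 = -0.6111 < 0 -- violated!
Step 2: Constraint must be active: 1*x = 0
x* = 0/1 = 0.0
lambda = (2*9*0.0 + 11)/1 = 11.0
Step 3: Compute optimal value.
f(x*) = 9*0.0^2 + 11*0.0 = 0.0


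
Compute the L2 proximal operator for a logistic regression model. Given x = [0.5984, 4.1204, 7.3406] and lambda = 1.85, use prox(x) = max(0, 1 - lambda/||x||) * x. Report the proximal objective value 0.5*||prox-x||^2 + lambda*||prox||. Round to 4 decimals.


Step 1: Compute ||x||.
||x|| = 8.4392
Step 2: Compute scaling factor.
scale = max(0, 1 - 1.85/8.4392) = 0.7808
Step 3: prox(x) = [0.4672, 3.2171, 5.7314]
||prox(x)|| = 6.5892
Step 4: Proximal objective.
0.5*||prox-x||^2 = 1.7113
lambda*||prox|| = 12.19
Total = 13.9013


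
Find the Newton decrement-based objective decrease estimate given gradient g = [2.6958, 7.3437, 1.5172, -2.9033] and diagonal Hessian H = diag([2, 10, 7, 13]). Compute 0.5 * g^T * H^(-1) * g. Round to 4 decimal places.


Step 1: H is diagonal, so H^(-1) * g = [1.3479, 0.7344, 0.2167, -0.2233].
Step 2: g^T H^(-1) g = sum_i g_i^2 / H_ii
  = (2.6958)^2/2 + (7.3437)^2/10 + (1.5172)^2/7 + (-2.9033)^2/13
  = 3.6337 + 5.393 + 0.3288 + 0.6484 = 10.0039
Step 3: Objective decrease = 0.5 * g^T H^(-1) g = 5.002


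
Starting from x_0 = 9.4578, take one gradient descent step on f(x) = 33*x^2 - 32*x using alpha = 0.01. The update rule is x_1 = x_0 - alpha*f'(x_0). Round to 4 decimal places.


We compute the gradient at x_0 and apply the update.
f'(x) = 66*x - 32
f'(9.4578) = 66*9.4578 - 32 = 592.2148
x_1 = 9.4578 - 0.01*592.2148 = 3.5357


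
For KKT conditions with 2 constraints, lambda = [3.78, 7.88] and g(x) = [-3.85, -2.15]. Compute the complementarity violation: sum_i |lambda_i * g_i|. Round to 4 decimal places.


KKT complementary slackness check:
lambda_1 * g_1 = 3.78 * -3.85 = -14.553
lambda_2 * g_2 = 7.88 * -2.15 = -16.942
Total violation = 14.553 + 16.942 = 31.495


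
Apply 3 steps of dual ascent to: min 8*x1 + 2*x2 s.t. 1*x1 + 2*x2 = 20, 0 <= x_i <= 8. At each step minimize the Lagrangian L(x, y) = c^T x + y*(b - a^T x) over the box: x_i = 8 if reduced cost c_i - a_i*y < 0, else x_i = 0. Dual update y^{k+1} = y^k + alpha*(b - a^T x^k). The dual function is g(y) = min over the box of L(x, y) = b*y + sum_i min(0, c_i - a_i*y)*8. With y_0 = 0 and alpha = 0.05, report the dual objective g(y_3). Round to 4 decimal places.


Dual ascent for LP: min 8*x1 + 2*x2, 1*x1 + 2*x2 = 20, 0 <= x_i <= 8
Step 1: y^k = 0.0, reduced costs: (8.0, 2.0)
  x^k = (0.0, 0.0), subgradient = b - a^T x = 20.0
  y^{k+1} = 0.0 + 0.05*20.0 = 1.0
Step 2: y^k = 1.0, reduced costs: (7.0, 0.0)
  x^k = (0.0, 0.0), subgradient = b - a^T x = 20.0
  y^{k+1} = 1.0 + 0.05*20.0 = 2.0
Step 3: y^k = 2.0, reduced costs: (6.0, -2.0)
  x^k = (0.0, 8.0), subgradient = b - a^T x = 4.0
  y^{k+1} = 2.0 + 0.05*4.0 = 2.2
Dual objective at y_3 = 2.2: reduced costs (5.8, -2.4), box minimizer x = (0.0, 8.0)
g(y_3) = b*y + (c1 - a1*y)*x1 + (c2 - a2*y)*x2 = 20*2.2 + 5.8*0.0 + (-2.4)*8.0 = 44.0 + 0.0 - 19.2 = 24.8


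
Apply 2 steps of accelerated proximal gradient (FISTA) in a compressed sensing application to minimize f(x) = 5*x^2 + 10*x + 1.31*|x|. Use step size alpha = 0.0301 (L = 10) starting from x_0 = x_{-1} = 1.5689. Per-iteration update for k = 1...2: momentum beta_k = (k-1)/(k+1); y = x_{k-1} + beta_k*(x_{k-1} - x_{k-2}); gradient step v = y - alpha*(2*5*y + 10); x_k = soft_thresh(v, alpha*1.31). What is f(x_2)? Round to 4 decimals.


FISTA on f(x) = 5*x^2 + 10*x + 1.31*|x|
L = 10, alpha = 0.0301
Iteration 1: beta = 0.0, y = 1.5689 + 0.0*(1.5689 - 1.5689) = 1.5689
  grad(y) = 25.689, v = y - alpha*grad = 0.7957
  prox(v) = soft_thresh(0.7957, 0.0394) = 0.7562
Iteration 2: beta = 0.3333, y = 0.7562 + 0.3333*(0.7562 - 1.5689) = 0.4853
  grad(y) = 14.8534, v = y - alpha*grad = 0.0383
  prox(v) = soft_thresh(0.0383, 0.0394) = 0.0
f(x_2) = 5*0.0^2 + 10*0.0 + 1.31*|0.0| = 0.0


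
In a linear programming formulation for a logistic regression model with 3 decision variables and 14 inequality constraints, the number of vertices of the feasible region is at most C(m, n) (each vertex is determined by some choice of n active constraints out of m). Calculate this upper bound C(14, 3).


Each vertex corresponds to some choice of n active constraints out of m, so the number of vertices is at most C(m, n) = m! / (n!(m-n)!).
m = 14, n = 3
Numerator: 14 * 13 * 12
Denominator: 3! = 6
C(14, 3) = 364


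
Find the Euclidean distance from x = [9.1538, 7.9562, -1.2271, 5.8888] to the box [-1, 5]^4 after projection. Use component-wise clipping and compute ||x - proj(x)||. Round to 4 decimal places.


Project each component onto [-1, 5].
clip(9.1538) = 5.0, clip(7.9562) = 5.0, clip(-1.2271) = -1.0, clip(5.8888) = 5.0
Projection = [5.0, 5.0, -1.0, 5.0]
Squared diffs: [17.2541, 8.7391, 0.0516, 0.79]
Distance = sqrt(26.8348) = 5.1802


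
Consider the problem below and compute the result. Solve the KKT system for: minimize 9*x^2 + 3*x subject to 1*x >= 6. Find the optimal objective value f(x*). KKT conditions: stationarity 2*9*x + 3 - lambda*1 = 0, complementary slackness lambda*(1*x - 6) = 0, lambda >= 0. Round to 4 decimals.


Step 1: Try lambda = 0 (constraint inactive).
x_unc = -3/(2*9) = -0.1667
Check: 1*-0.1667 = -0.1667 < 6 -- violated!
Step 2: Constraint must be active: 1*x = 6
x* = 6/1 = 6.0
lambda = (2*9*6.0 + 3)/1 = 111.0
Step 3: Compute optimal value.
f(x*) = 9*6.0^2 + 3*6.0 = 342.0


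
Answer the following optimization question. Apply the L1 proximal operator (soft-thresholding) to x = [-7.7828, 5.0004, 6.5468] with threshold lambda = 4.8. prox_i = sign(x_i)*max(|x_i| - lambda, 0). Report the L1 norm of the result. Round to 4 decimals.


Soft-thresholding with lambda = 4.8:
prox(-7.7828) = sign(-7.7828)*max(|-7.7828| - 4.8, 0) = -2.9828
prox(5.0004) = sign(5.0004)*max(|5.0004| - 4.8, 0) = 0.2004
prox(6.5468) = sign(6.5468)*max(|6.5468| - 4.8, 0) = 1.7468
prox(x) = [-2.9828, 0.2004, 1.7468]
||prox(x)||_1 = 2.9828 + 0.2004 + 1.7468 = 4.93


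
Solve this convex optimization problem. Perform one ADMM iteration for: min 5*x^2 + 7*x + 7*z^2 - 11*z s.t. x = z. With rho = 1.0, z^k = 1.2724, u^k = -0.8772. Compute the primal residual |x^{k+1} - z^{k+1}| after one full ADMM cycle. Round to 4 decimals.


ADMM iteration with rho = 1.0, z^k = 1.2724, u^k = -0.8772
Step 1: x-update.
Minimize 5*x^2 + 7*x + (1.0/2)*(x - 1.2724 - 0.8772)^2
FOC: (2*5 + 1.0)*x = -7 + 1.0*(1.2724 + 0.8772)
x^{k+1} = -0.4409
Step 2: z-update.
Minimize 7*z^2 - 11*z + (1.0/2)*(-0.4409 - z - 0.8772)^2
FOC: (2*7 + 1.0)*z = 11 + 1.0*(-0.4409 - 0.8772)
z^{k+1} = 0.6455
Step 3: u-update.
u^{k+1} = -0.8772 - 0.4409 - 0.6455 = -1.9636
Step 4: Primal residual = |-0.4409 - 0.6455| = 1.0864


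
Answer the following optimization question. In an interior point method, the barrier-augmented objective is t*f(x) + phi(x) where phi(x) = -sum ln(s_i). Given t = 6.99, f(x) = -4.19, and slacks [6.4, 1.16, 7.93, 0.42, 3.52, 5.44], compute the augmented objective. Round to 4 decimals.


Step 1: Compute log-barrier.
ln values: [1.8563, 0.1484, 2.0707, -0.8675, 1.2585, 1.6938]
phi = -(1.8563 + 0.1484 + 2.0707 - 0.8675 + 1.2585 + 1.6938) = -6.1601
Step 2: Compute augmented objective.
t*f(x) = 6.99*-4.19 = -29.2881
Total = -29.2881 - 6.1601 = -35.4482


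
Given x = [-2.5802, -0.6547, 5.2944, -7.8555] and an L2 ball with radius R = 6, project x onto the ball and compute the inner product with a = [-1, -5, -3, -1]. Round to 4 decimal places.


Step 1: Compute ||x|| (intermediates to 6 decimals).
||x|| = sqrt((-2.5802)^2 + (-0.6547)^2 + 5.2944^2 + (-7.8555)^2) = 9.840001
Step 2: Project.
Since ||x|| > R, scale = R/||x|| = 6/9.840001 = 0.609756, proj(x) = scale * x
proj(x) = [-1.573292, -0.399207, 3.228292, -4.789938]
Step 3: Dot product.
a^T * proj(x) = -1*(-1.573292) - 5*(-0.399207) - 3*3.228292 - 1*(-4.789938) = -1.3256


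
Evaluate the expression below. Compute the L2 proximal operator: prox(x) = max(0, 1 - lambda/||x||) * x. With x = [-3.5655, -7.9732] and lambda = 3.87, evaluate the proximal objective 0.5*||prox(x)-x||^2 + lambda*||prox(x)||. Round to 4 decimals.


Step 1: Compute ||x||.
||x|| = 8.7341
Step 2: Compute scaling factor.
scale = max(0, 1 - 3.87/8.7341) = 0.5569
Step 3: prox(x) = [-1.9857, -4.4404]
||prox(x)|| = 4.8641
Step 4: Proximal objective.
0.5*||prox-x||^2 = 7.4885
lambda*||prox|| = 18.8241
Total = 26.3126


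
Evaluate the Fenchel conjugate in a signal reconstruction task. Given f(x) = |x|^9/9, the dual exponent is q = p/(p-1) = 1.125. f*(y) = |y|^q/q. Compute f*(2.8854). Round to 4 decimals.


The conjugate exponent q satisfies 1/p + 1/q = 1.
p = 9, so q = 9/(9 - 1) = 1.125
|y|^q = 2.8854^1.125 = 3.2941
f*(2.8854) = 3.2941 / 1.125 = 2.9281


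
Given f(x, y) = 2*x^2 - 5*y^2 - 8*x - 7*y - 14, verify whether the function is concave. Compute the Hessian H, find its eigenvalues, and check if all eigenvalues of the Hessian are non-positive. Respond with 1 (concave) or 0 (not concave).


The Hessian of f(x,y) = 2*x^2 - 5*y^2 - 8*x - 7*y - 14 is:
H = [[4, 0], [0, -10]]
Trace = 4 - 10 = -6
Determinant = 4*-10 - (0)^2 = -40
Discriminant = (-6)^2 - 4*-40 = 196.0
Eigenvalues: lambda_1 = -10.0, lambda_2 = 4.0
The function is not concave.

0


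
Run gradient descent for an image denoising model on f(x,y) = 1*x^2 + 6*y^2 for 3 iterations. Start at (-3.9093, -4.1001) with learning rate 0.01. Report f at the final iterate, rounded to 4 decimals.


Gradient descent on f(x,y) = 1*x^2 + 6*y^2.
Starting point: (-3.9093, -4.1001), alpha = 0.01
Step 1: grad_x = 2*1*-3.9093 = -7.8186, grad_y = 2*6*-4.1001 = -49.2012
  x_1 = -3.9093 - 0.01*-7.8186 = -3.8311
  y_1 = -4.1001 - 0.01*-49.2012 = -3.6081
Step 2: grad_x = 2*1*-3.8311 = -7.6622, grad_y = 2*6*-3.6081 = -43.2971
  x_2 = -3.8311 - 0.01*-7.6622 = -3.7545
  y_2 = -3.6081 - 0.01*-43.2971 = -3.1751
Step 3: grad_x = 2*1*-3.7545 = -7.509, grad_y = 2*6*-3.1751 = -38.1014
  x_3 = -3.7545 - 0.01*-7.509 = -3.6794
  y_3 = -3.1751 - 0.01*-38.1014 = -2.7941
f(-3.6794, -2.7941) = 1*(-3.6794)^2 + 6*(-2.7941)^2 = 60.3801


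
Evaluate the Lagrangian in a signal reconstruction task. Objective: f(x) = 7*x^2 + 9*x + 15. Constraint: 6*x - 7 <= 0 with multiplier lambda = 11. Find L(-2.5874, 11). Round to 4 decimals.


Step 1: Evaluate f(x).
f(-2.5874) = 7*(-2.5874)^2 + 9*(-2.5874) + 15 = 38.5759
Step 2: Evaluate g(x).
g(-2.5874) = 6*-2.5874 - 7 = -22.5244
Step 3: Compute Lagrangian.
L = 38.5759 + 11*-22.5244 = -209.1925


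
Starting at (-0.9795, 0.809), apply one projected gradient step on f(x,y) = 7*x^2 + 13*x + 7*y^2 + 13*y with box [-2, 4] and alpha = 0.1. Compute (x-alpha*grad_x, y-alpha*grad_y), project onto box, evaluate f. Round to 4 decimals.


Step 1: Compute gradient at (-0.9795, 0.809).
grad_x = 2*7*-0.9795 + 13 = -0.713
grad_y = 2*7*0.809 + 13 = 24.326
Step 2: Gradient step.
x_raw = -0.9795 - 0.1*-0.713 = -0.9082
y_raw = 0.809 - 0.1*24.326 = -1.6236
Step 3: Project onto [-2, 4].
x_proj = clip(-0.9082) = -0.9082
y_proj = clip(-1.6236) = -1.6236
Step 4: Evaluate f.
f(-0.9082, -1.6236) = -8.6871


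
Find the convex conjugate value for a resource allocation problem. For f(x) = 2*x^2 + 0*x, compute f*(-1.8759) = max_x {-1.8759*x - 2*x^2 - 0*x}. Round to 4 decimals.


f*(y) = sup_x {y*x - a*x^2 - b*x} = sup_x {(y-b)*x - a*x^2}
FOC: (y - b) - 2a*x = 0 => x* = (y - b)/(2a)
x* = (-1.8759 - 0)/(2*2) = -0.469
f*(-1.8759) = (y-b)^2/(4a) = (-1.8759 - 0)^2/(4*2)
= 3.519/8 = 0.4399


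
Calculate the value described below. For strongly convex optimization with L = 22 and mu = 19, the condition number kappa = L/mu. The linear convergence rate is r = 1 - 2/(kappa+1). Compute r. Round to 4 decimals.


Step 1: Compute the condition number.
kappa = L/mu = 22/19 = 1.1579
Step 2: Compute the convergence rate.
r = 1 - 2/(kappa + 1) = 1 - 2*mu/(L + mu) = (L - mu)/(L + mu) = 3/41 = 0.0732


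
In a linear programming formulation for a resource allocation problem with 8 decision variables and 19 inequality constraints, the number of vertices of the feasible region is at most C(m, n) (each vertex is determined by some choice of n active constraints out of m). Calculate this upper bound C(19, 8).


Each vertex corresponds to some choice of n active constraints out of m, so the number of vertices is at most C(m, n) = m! / (n!(m-n)!).
m = 19, n = 8
Numerator: 19 * 18 * 17 * 16 * 15 * 14 * 13 * 12
Denominator: 8! = 40320
C(19, 8) = 75582


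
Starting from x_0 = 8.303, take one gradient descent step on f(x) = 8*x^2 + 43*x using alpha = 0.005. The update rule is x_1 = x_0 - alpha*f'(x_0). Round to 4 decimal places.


We compute the gradient at x_0 and apply the update.
f'(x) = 16*x + 43
f'(8.303) = 16*8.303 + 43 = 175.848
x_1 = 8.303 - 0.005*175.848 = 7.4238


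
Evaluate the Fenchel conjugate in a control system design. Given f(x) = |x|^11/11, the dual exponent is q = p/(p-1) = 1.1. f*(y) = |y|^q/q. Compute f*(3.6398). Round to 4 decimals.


The conjugate exponent q satisfies 1/p + 1/q = 1.
p = 11, so q = 11/(11 - 1) = 1.1
|y|^q = 3.6398^1.1 = 4.1418
f*(3.6398) = 4.1418 / 1.1 = 3.7652


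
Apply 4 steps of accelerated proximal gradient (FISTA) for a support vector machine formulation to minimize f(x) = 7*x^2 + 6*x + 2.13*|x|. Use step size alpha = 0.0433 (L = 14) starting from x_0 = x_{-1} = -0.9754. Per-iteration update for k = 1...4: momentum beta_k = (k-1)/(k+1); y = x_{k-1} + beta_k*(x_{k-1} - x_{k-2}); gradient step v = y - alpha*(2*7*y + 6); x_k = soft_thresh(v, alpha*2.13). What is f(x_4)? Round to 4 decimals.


FISTA on f(x) = 7*x^2 + 6*x + 2.13*|x|
L = 14, alpha = 0.0433
Iteration 1: beta = 0.0, y = -0.9754 + 0.0*(-0.9754 + 0.9754) = -0.9754
  grad(y) = -7.6556, v = y - alpha*grad = -0.6439
  prox(v) = soft_thresh(-0.6439, 0.0922) = -0.5517
Iteration 2: beta = 0.3333, y = -0.5517 + 0.3333*(-0.5517 + 0.9754) = -0.4104
  grad(y) = 0.2538, v = y - alpha*grad = -0.4214
  prox(v) = soft_thresh(-0.4214, 0.0922) = -0.3292
Iteration 3: beta = 0.5, y = -0.3292 + 0.5*(-0.3292 + 0.5517) = -0.218
  grad(y) = 2.9485, v = y - alpha*grad = -0.3456
  prox(v) = soft_thresh(-0.3456, 0.0922) = -0.2534
Iteration 4: beta = 0.6, y = -0.2534 + 0.6*(-0.2534 + 0.3292) = -0.2079
  grad(y) = 3.089, v = y - alpha*grad = -0.3417
  prox(v) = soft_thresh(-0.3417, 0.0922) = -0.2495
f(x_4) = 7*(-0.2495)^2 + 6*(-0.2495) + 2.13*|-0.2495| = -0.5298


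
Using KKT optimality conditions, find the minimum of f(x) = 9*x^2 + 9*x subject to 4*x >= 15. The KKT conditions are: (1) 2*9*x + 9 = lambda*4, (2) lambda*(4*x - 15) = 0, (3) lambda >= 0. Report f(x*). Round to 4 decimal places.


Step 1: Try lambda = 0 (constraint inactive).
x_unc = -9/(2*9) = -0.5
Check: 4*-0.5 = -2.0 < 15 -- violated!
Step 2: Constraint must be active: 4*x = 15
x* = 15/4 = 3.75
lambda = (2*9*3.75 + 9)/4 = 19.125
Step 3: Compute optimal value.
f(x*) = 9*3.75^2 + 9*3.75 = 160.3125


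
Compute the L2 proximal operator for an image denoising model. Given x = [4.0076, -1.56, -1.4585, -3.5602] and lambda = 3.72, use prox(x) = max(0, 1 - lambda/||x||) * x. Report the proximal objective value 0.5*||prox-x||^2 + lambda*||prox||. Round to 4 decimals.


Step 1: Compute ||x||.
||x|| = 5.7703
Step 2: Compute scaling factor.
scale = max(0, 1 - 3.72/5.7703) = 0.3553
Step 3: prox(x) = [1.424, -0.5543, -0.5182, -1.265]
||prox(x)|| = 2.0503
Step 4: Proximal objective.
0.5*||prox-x||^2 = 6.9192
lambda*||prox|| = 7.6271
Total = 14.5464


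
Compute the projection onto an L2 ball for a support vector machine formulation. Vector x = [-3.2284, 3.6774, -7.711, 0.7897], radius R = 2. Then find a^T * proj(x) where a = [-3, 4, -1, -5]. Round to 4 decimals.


Step 1: Compute ||x|| (intermediates to 6 decimals).
||x|| = sqrt((-3.2284)^2 + 3.6774^2 + (-7.711)^2 + 0.7897^2) = 9.166732
Step 2: Project.
Since ||x|| > R, scale = R/||x|| = 2/9.166732 = 0.21818, proj(x) = scale * x
proj(x) = [-0.704372, 0.802335, -1.682386, 0.172297]
Step 3: Dot product.
a^T * proj(x) = -3*(-0.704372) + 4*0.802335 - 1*(-1.682386) - 5*0.172297 = 6.1434


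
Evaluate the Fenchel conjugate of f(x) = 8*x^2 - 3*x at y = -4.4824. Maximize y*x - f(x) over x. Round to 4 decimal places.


f*(y) = sup_x {y*x - a*x^2 - b*x} = sup_x {(y-b)*x - a*x^2}
FOC: (y - b) - 2a*x = 0 => x* = (y - b)/(2a)
x* = (-4.4824 + 3)/(2*8) = -0.0927
f*(-4.4824) = (y-b)^2/(4a) = (-4.4824 + 3)^2/(4*8)
= 2.1975/32 = 0.0687


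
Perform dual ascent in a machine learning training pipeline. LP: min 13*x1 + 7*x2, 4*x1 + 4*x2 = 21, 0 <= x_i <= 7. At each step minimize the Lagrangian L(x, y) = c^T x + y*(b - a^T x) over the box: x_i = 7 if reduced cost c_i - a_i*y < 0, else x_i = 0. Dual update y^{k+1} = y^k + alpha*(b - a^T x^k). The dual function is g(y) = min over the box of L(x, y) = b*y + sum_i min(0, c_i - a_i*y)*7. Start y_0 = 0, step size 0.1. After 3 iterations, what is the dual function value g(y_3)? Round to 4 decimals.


Dual ascent for LP: min 13*x1 + 7*x2, 4*x1 + 4*x2 = 21, 0 <= x_i <= 7
Step 1: y^k = 0.0, reduced costs: (13.0, 7.0)
  x^k = (0.0, 0.0), subgradient = b - a^T x = 21.0
  y^{k+1} = 0.0 + 0.1*21.0 = 2.1
Step 2: y^k = 2.1, reduced costs: (4.6, -1.4)
  x^k = (0.0, 7.0), subgradient = b - a^T x = -7.0
  y^{k+1} = 2.1 + 0.1*-7.0 = 1.4
Step 3: y^k = 1.4, reduced costs: (7.4, 1.4)
  x^k = (0.0, 0.0), subgradient = b - a^T x = 21.0
  y^{k+1} = 1.4 + 0.1*21.0 = 3.5
Dual objective at y_3 = 3.5: reduced costs (-1.0, -7.0), box minimizer x = (7.0, 7.0)
g(y_3) = b*y + (c1 - a1*y)*x1 + (c2 - a2*y)*x2 = 21*3.5 + (-1.0)*7.0 + (-7.0)*7.0 = 73.5 - 7.0 - 49.0 = 17.5


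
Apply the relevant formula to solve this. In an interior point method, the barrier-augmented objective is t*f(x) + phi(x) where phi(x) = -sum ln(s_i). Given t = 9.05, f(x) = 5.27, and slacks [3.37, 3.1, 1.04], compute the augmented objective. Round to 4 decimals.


Step 1: Compute log-barrier.
ln values: [1.2149, 1.1314, 0.0392]
phi = -(1.2149 + 1.1314 + 0.0392) = -2.3855
Step 2: Compute augmented objective.
t*f(x) = 9.05*5.27 = 47.6935
Total = 47.6935 - 2.3855 = 45.308


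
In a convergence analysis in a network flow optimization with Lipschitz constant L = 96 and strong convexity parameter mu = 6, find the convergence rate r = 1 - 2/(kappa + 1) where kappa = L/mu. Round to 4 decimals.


Step 1: Compute the condition number.
kappa = L/mu = 96/6 = 16.0
Step 2: Compute the convergence rate.
r = 1 - 2/(kappa + 1) = 1 - 2*mu/(L + mu) = (L - mu)/(L + mu) = 90/102 = 0.8824


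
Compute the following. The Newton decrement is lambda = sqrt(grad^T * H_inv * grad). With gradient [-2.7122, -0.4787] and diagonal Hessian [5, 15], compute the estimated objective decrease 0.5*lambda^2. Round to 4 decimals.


Step 1: H is diagonal, so H^(-1) * g = [-0.5424, -0.0319].
Step 2: g^T H^(-1) g = sum_i g_i^2 / H_ii
  = (-2.7122)^2/5 + (-0.4787)^2/15
  = 1.4712 + 0.0153 = 1.4865
Step 3: Objective decrease = 0.5 * g^T H^(-1) g = 0.7432
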